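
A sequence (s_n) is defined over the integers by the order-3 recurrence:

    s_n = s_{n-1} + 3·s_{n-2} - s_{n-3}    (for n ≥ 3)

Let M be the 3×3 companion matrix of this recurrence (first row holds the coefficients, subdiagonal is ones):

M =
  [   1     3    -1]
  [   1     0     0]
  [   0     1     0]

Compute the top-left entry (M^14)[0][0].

(M^14)[0][0] is the top entry after applying M 14 times to the unit state (1, 0, 0). Equivalently it is h_{16} for the auxiliary sequence (h_n) obeying the same recurrence with h_2 = 1 and h_i = 0 for 0 ≤ i < 2:
h_3 = 1·1 + 3·0 + -1·0 = 1
h_4 = 1·1 + 3·1 + -1·0 = 4
h_5 = 1·4 + 3·1 + -1·1 = 6
h_6 = 1·6 + 3·4 + -1·1 = 17
h_7 = 1·17 + 3·6 + -1·4 = 31
h_8 = 1·31 + 3·17 + -1·6 = 76
h_9 = 1·76 + 3·31 + -1·17 = 152
h_10 = 1·152 + 3·76 + -1·31 = 349
h_11 = 1·349 + 3·152 + -1·76 = 729
h_12 = 1·729 + 3·349 + -1·152 = 1624
h_13 = 1·1624 + 3·729 + -1·349 = 3462
h_14 = 1·3462 + 3·1624 + -1·729 = 7605
h_15 = 1·7605 + 3·3462 + -1·1624 = 16367
h_16 = 1·16367 + 3·7605 + -1·3462 = 35720

35720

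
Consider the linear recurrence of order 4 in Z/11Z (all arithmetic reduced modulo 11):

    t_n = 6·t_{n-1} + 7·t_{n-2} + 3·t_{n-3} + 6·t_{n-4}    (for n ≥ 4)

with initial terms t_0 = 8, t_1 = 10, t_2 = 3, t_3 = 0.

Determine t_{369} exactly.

t_4 = 6·0 + 7·3 + 3·10 + 6·8 = 0
t_5 = 6·0 + 7·0 + 3·3 + 6·10 = 3
t_6 = 6·3 + 7·0 + 3·0 + 6·3 = 3
t_7 = 6·3 + 7·3 + 3·0 + 6·0 = 6
t_8 = 6·6 + 7·3 + 3·3 + 6·0 = 0
t_9 = 6·0 + 7·6 + 3·3 + 6·3 = 3
Continuing the recurrence:
  t_10 = 10;  t_11 = 7;  t_12 = 0;  t_13 = 9;  t_14 = 3;  t_15 = 2
  t_16 = 5;  t_17 = 8;  t_18 = 8;  t_19 = 10;  t_20 = 5;  t_21 = 7
  t_22 = 1;  t_23 = 9;  t_24 = 2;  t_25 = 10;  t_26 = 8;  t_27 = 2
  t_28 = 0;  t_29 = 10;  t_30 = 4;  t_31 = 7;  t_32 = 1;  t_33 = 6
  t_34 = 0;  t_35 = 10;  t_36 = 7;  t_37 = 5;  t_38 = 10;  t_39 = 0
  t_40 = 6;  t_41 = 8;  t_42 = 7;  t_43 = 6;  t_44 = 2;  t_45 = 2
  t_46 = 9;  t_47 = 0;  t_48 = 4;  t_49 = 8;  t_50 = 9;  t_51 = 1
  t_52 = 7;  t_53 = 3;  t_54 = 3;  t_55 = 0;  t_56 = 6;  t_57 = 8
  t_58 = 9;  t_59 = 7;  t_60 = 0;  t_61 = 3;  t_62 = 5;  t_63 = 5
  t_64 = 8;  t_65 = 6;  t_66 = 5;  t_67 = 5;  t_68 = 10;  t_69 = 3
  t_70 = 1;  t_71 = 10;  t_72 = 4;  t_73 = 5;  t_74 = 6;  t_75 = 0
  t_76 = 4;  t_77 = 6;  t_78 = 1;  t_79 = 5;  t_80 = 2;  t_81 = 9
  t_82 = 1;  t_83 = 6;  t_84 = 5;  t_85 = 8;  t_86 = 8;  t_87 = 1
  t_88 = 6;  t_89 = 5;  t_90 = 2;  t_91 = 5;  t_92 = 7;  t_93 = 3
  t_94 = 6;  t_95 = 9;  t_96 = 4;  t_97 = 2;  t_98 = 4;  t_99 = 5
  t_100 = 0;  t_101 = 4;  t_102 = 8;  t_103 = 7;  t_104 = 0;  t_105 = 9
  t_106 = 2;  t_107 = 7;  t_108 = 6;  t_109 = 2;  t_110 = 10;  t_111 = 2
  t_112 = 3;  t_113 = 8;  t_114 = 3;  t_115 = 7;  t_116 = 6;  t_117 = 10
  t_118 = 9;  t_119 = 8;  t_120 = 1;  t_121 = 6;  t_122 = 0;  t_123 = 5
  t_124 = 10;  t_125 = 10;  t_126 = 2;  t_127 = 10;  t_128 = 10;  t_129 = 9
  t_130 = 1;  t_131 = 5;  t_132 = 3;  t_133 = 0;  t_134 = 9;  t_135 = 5
  t_136 = 1;  t_137 = 2;  t_138 = 0;  t_139 = 3;  t_140 = 8;  t_141 = 4
  t_142 = 1;  t_143 = 10;  t_144 = 6;  t_145 = 1;  t_146 = 7;  t_147 = 6
  t_148 = 3;  t_149 = 10;  t_150 = 9;  t_151 = 4;  t_152 = 3;  t_153 = 1
  t_154 = 5;  t_155 = 4;  t_156 = 3;  t_157 = 1;  t_158 = 3;  t_159 = 3
  t_160 = 5;  t_161 = 0;  t_162 = 7;  t_163 = 9;  t_164 = 1;  t_165 = 2
  t_166 = 0;  t_167 = 5;  t_168 = 9;  t_169 = 2;  t_170 = 2;  t_171 = 6
  t_172 = 0;  t_173 = 5;  t_174 = 5;  t_175 = 2;  t_176 = 7;  t_177 = 2
  t_178 = 9;  t_179 = 2;  t_180 = 2;  t_181 = 10;  t_182 = 2;  t_183 = 1
  t_184 = 7;  t_185 = 5;  t_186 = 6;  t_187 = 10;  t_188 = 5;  t_189 = 5
  t_190 = 10;  t_191 = 5;  t_192 = 2;  t_193 = 8;  t_194 = 5;  t_195 = 1
  t_196 = 0;  t_197 = 4;  t_198 = 2;  t_199 = 2;  t_200 = 5;  t_201 = 8
  t_202 = 2;  t_203 = 7;  t_204 = 0;  t_205 = 4;  t_206 = 2;  t_207 = 5
  t_208 = 1;  t_209 = 5;  t_210 = 9;  t_211 = 1;  t_212 = 2;  t_213 = 10
  t_214 = 10;  t_215 = 10;  t_216 = 7;  t_217 = 4;  t_218 = 9;  t_219 = 9
  t_220 = 6;  t_221 = 7;  t_222 = 0;  t_223 = 0;  t_224 = 2;  t_225 = 10
  t_226 = 8;  t_227 = 3;  t_228 = 6;  t_229 = 9;  t_230 = 10;  t_231 = 5
  t_232 = 9;  t_233 = 8;  t_234 = 10;  t_235 = 8;  t_236 = 9;  t_237 = 1
  t_238 = 10;  t_239 = 10;  t_240 = 0;  t_241 = 7;  t_242 = 0;  t_243 = 10
  t_244 = 4;  t_245 = 4;  t_246 = 5;  t_247 = 9;  t_248 = 4;  t_249 = 5
  t_250 = 5;  t_251 = 10;  t_252 = 2;  t_253 = 6;  t_254 = 0;  t_255 = 9
  t_256 = 7;  t_257 = 9;  t_258 = 9;  t_259 = 5;  t_260 = 8;  t_261 = 10
  t_262 = 9;  t_263 = 2;  t_264 = 10;  t_265 = 7;  t_266 = 7;  t_267 = 1
  t_268 = 4;  t_269 = 6;  t_270 = 10;  t_271 = 10;  t_272 = 7;  t_273 = 2
  t_274 = 8;  t_275 = 0;  t_276 = 5;  t_277 = 0;  t_278 = 6;  t_279 = 7
  t_280 = 4;  t_281 = 3;  t_282 = 4;  t_283 = 0;  t_284 = 6;  t_285 = 0
  t_286 = 0;  t_287 = 7;  t_288 = 1;  t_289 = 0;  t_290 = 6;  t_291 = 4
  t_292 = 6;  t_293 = 5;  t_294 = 10;  t_295 = 5;  t_296 = 8;  t_297 = 0
  t_298 = 10;  t_299 = 4;  t_300 = 10;  t_301 = 8;  t_302 = 3;  t_303 = 7
  t_304 = 4;  t_305 = 9;  t_306 = 0;  t_307 = 7;  t_308 = 5;  t_309 = 1
  t_310 = 7;  t_311 = 7;  t_312 = 3;  t_313 = 6;  t_314 = 10;  t_315 = 10
  t_316 = 1;  t_317 = 10;  t_318 = 3;  t_319 = 8;  t_320 = 6;  t_321 = 7
  t_322 = 5;  t_323 = 2;  t_324 = 5;  t_325 = 2;  t_326 = 6;  t_327 = 0
  t_328 = 1;  t_329 = 3;  t_330 = 6;  t_331 = 5;  t_332 = 10;  t_333 = 10
  t_334 = 5;  t_335 = 6;  t_336 = 7;  t_337 = 5;  t_338 = 6;  t_339 = 7
  t_340 = 9;  t_341 = 8;  t_342 = 3;  t_343 = 0;  t_344 = 0;  t_345 = 2
  t_346 = 8;  t_347 = 7;  t_348 = 5;  t_349 = 5;  t_350 = 2;  t_351 = 5
  t_352 = 1;  t_353 = 0;  t_354 = 1;  t_355 = 6;  t_356 = 5;  t_357 = 9
  t_358 = 3;  t_359 = 0;  t_360 = 1;  t_361 = 3;  t_362 = 10;  t_363 = 7
  t_364 = 6;  t_365 = 1;  t_366 = 8;  t_367 = 5
t_368 = 6·5 + 7·8 + 3·1 + 6·6 = 4
t_369 = 6·4 + 7·5 + 3·8 + 6·1 = 1

1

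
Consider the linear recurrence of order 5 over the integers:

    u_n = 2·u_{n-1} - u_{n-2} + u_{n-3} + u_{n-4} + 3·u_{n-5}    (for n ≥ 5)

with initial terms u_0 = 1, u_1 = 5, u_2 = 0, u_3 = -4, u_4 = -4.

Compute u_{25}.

u_5 = 2·-4 + -1·-4 + 1·0 + 1·5 + 3·1 = 4
u_6 = 2·4 + -1·-4 + 1·-4 + 1·0 + 3·5 = 23
u_7 = 2·23 + -1·4 + 1·-4 + 1·-4 + 3·0 = 34
u_8 = 2·34 + -1·23 + 1·4 + 1·-4 + 3·-4 = 33
u_9 = 2·33 + -1·34 + 1·23 + 1·4 + 3·-4 = 47
u_10 = 2·47 + -1·33 + 1·34 + 1·23 + 3·4 = 130
u_11 = 2·130 + -1·47 + 1·33 + 1·34 + 3·23 = 349
u_12 = 2·349 + -1·130 + 1·47 + 1·33 + 3·34 = 750
u_13 = 2·750 + -1·349 + 1·130 + 1·47 + 3·33 = 1427
u_14 = 2·1427 + -1·750 + 1·349 + 1·130 + 3·47 = 2724
u_15 = 2·2724 + -1·1427 + 1·750 + 1·349 + 3·130 = 5510
u_16 = 2·5510 + -1·2724 + 1·1427 + 1·750 + 3·349 = 11520
u_17 = 2·11520 + -1·5510 + 1·2724 + 1·1427 + 3·750 = 23931
u_18 = 2·23931 + -1·11520 + 1·5510 + 1·2724 + 3·1427 = 48857
u_19 = 2·48857 + -1·23931 + 1·11520 + 1·5510 + 3·2724 = 98985
u_20 = 2·98985 + -1·48857 + 1·23931 + 1·11520 + 3·5510 = 201094
u_21 = 2·201094 + -1·98985 + 1·48857 + 1·23931 + 3·11520 = 410551
u_22 = 2·410551 + -1·201094 + 1·98985 + 1·48857 + 3·23931 = 839643
u_23 = 2·839643 + -1·410551 + 1·201094 + 1·98985 + 3·48857 = 1715385
u_24 = 2·1715385 + -1·839643 + 1·410551 + 1·201094 + 3·98985 = 3499727
u_25 = 2·3499727 + -1·1715385 + 1·839643 + 1·410551 + 3·201094 = 7137545

7137545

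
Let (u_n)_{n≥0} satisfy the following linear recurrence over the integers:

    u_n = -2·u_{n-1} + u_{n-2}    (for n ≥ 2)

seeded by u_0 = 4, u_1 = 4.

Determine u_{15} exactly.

456972

u_2 = -2·4 + 1·4 = -4
u_3 = -2·-4 + 1·4 = 12
u_4 = -2·12 + 1·-4 = -28
u_5 = -2·-28 + 1·12 = 68
u_6 = -2·68 + 1·-28 = -164
u_7 = -2·-164 + 1·68 = 396
u_8 = -2·396 + 1·-164 = -956
u_9 = -2·-956 + 1·396 = 2308
u_10 = -2·2308 + 1·-956 = -5572
u_11 = -2·-5572 + 1·2308 = 13452
u_12 = -2·13452 + 1·-5572 = -32476
u_13 = -2·-32476 + 1·13452 = 78404
u_14 = -2·78404 + 1·-32476 = -189284
u_15 = -2·-189284 + 1·78404 = 456972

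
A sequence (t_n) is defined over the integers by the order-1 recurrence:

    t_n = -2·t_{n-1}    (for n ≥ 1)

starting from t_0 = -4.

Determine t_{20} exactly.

-4194304

t_1 = -2·-4 = 8
t_2 = -2·8 = -16
t_3 = -2·-16 = 32
t_4 = -2·32 = -64
t_5 = -2·-64 = 128
t_6 = -2·128 = -256
t_7 = -2·-256 = 512
t_8 = -2·512 = -1024
t_9 = -2·-1024 = 2048
t_10 = -2·2048 = -4096
t_11 = -2·-4096 = 8192
t_12 = -2·8192 = -16384
t_13 = -2·-16384 = 32768
t_14 = -2·32768 = -65536
t_15 = -2·-65536 = 131072
t_16 = -2·131072 = -262144
t_17 = -2·-262144 = 524288
t_18 = -2·524288 = -1048576
t_19 = -2·-1048576 = 2097152
t_20 = -2·2097152 = -4194304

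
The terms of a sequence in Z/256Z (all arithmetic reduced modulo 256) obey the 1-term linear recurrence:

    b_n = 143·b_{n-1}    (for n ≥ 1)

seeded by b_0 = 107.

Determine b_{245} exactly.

b_1 = 143·107 = 197
b_2 = 143·197 = 11
b_3 = 143·11 = 37
b_4 = 143·37 = 171
b_5 = 143·171 = 133
b_6 = 143·133 = 75
b_7 = 143·75 = 229
b_8 = 143·229 = 235
b_9 = 143·235 = 69
b_10 = 143·69 = 139
b_11 = 143·139 = 165
b_12 = 143·165 = 43
b_13 = 143·43 = 5
b_14 = 143·5 = 203
b_15 = 143·203 = 101
b_16 = 143·101 = 107
(b_16) = (107) = (b_0), so the sequence has period 16.
245 ≡ 5 (mod 16), hence b_245 = b_5 = 133.

133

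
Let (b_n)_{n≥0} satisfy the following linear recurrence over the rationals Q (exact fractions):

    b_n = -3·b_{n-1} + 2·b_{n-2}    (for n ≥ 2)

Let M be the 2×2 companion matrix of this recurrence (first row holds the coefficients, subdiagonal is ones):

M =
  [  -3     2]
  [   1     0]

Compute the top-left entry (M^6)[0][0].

1763

(M^6)[0][0] is the top entry after applying M 6 times to the unit state (1, 0). Equivalently it is h_{7} for the auxiliary sequence (h_n) obeying the same recurrence with h_1 = 1 and h_i = 0 for 0 ≤ i < 1:
h_2 = -3·1 + 2·0 = -3
h_3 = -3·-3 + 2·1 = 11
h_4 = -3·11 + 2·-3 = -39
h_5 = -3·-39 + 2·11 = 139
h_6 = -3·139 + 2·-39 = -495
h_7 = -3·-495 + 2·139 = 1763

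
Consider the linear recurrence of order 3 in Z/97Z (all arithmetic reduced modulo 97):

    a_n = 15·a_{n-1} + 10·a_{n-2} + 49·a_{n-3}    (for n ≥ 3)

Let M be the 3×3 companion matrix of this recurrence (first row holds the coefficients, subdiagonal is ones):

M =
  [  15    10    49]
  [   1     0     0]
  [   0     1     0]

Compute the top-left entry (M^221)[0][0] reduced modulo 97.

73

(M^221)[0][0] is the top entry after applying M 221 times to the unit state (1, 0, 0). Equivalently it is h_{223} for the auxiliary sequence (h_n) obeying the same recurrence with h_2 = 1 and h_i = 0 for 0 ≤ i < 2:
h_3 = 15·1 + 10·0 + 49·0 = 15
h_4 = 15·15 + 10·1 + 49·0 = 41
h_5 = 15·41 + 10·15 + 49·1 = 38
h_6 = 15·38 + 10·41 + 49·15 = 66
h_7 = 15·66 + 10·38 + 49·41 = 81
h_8 = 15·81 + 10·66 + 49·38 = 51
h_9 = 15·51 + 10·81 + 49·66 = 56
h_10 = 15·56 + 10·51 + 49·81 = 81
h_11 = 15·81 + 10·56 + 49·51 = 6
h_12 = 15·6 + 10·81 + 49·56 = 55
h_13 = 15·55 + 10·6 + 49·81 = 4
h_14 = 15·4 + 10·55 + 49·6 = 31
h_15 = 15·31 + 10·4 + 49·55 = 96
h_16 = 15·96 + 10·31 + 49·4 = 6
h_17 = 15·6 + 10·96 + 49·31 = 47
h_18 = 15·47 + 10·6 + 49·96 = 37
h_19 = 15·37 + 10·47 + 49·6 = 58
h_20 = 15·58 + 10·37 + 49·47 = 51
h_21 = 15·51 + 10·58 + 49·37 = 54
h_22 = 15·54 + 10·51 + 49·58 = 88
h_23 = 15·88 + 10·54 + 49·51 = 91
h_24 = 15·91 + 10·88 + 49·54 = 41
h_25 = 15·41 + 10·91 + 49·88 = 17
h_26 = 15·17 + 10·41 + 49·91 = 80
h_27 = 15·80 + 10·17 + 49·41 = 81
h_28 = 15·81 + 10·80 + 49·17 = 35
h_29 = 15·35 + 10·81 + 49·80 = 17
h_30 = 15·17 + 10·35 + 49·81 = 15
h_31 = 15·15 + 10·17 + 49·35 = 73
h_32 = 15·73 + 10·15 + 49·17 = 41
h_33 = 15·41 + 10·73 + 49·15 = 43
h_34 = 15·43 + 10·41 + 49·73 = 73
h_35 = 15·73 + 10·43 + 49·41 = 42
h_36 = 15·42 + 10·73 + 49·43 = 72
h_37 = 15·72 + 10·42 + 49·73 = 33
h_38 = 15·33 + 10·72 + 49·42 = 72
h_39 = 15·72 + 10·33 + 49·72 = 88
h_40 = 15·88 + 10·72 + 49·33 = 68
h_41 = 15·68 + 10·88 + 49·72 = 93
h_42 = 15·93 + 10·68 + 49·88 = 82
h_43 = 15·82 + 10·93 + 49·68 = 60
h_44 = 15·60 + 10·82 + 49·93 = 69
h_45 = 15·69 + 10·60 + 49·82 = 27
h_46 = 15·27 + 10·69 + 49·60 = 58
h_47 = 15·58 + 10·27 + 49·69 = 59
h_48 = 15·59 + 10·58 + 49·27 = 72
h_49 = 15·72 + 10·59 + 49·58 = 50
h_50 = 15·50 + 10·72 + 49·59 = 93
h_51 = 15·93 + 10·50 + 49·72 = 88
h_52 = 15·88 + 10·93 + 49·50 = 44
h_53 = 15·44 + 10·88 + 49·93 = 83
h_54 = 15·83 + 10·44 + 49·88 = 80
h_55 = 15·80 + 10·83 + 49·44 = 15
h_56 = 15·15 + 10·80 + 49·83 = 48
h_57 = 15·48 + 10·15 + 49·80 = 37
h_58 = 15·37 + 10·48 + 49·15 = 24
h_59 = 15·24 + 10·37 + 49·48 = 75
h_60 = 15·75 + 10·24 + 49·37 = 74
h_61 = 15·74 + 10·75 + 49·24 = 29
h_62 = 15·29 + 10·74 + 49·75 = 0
h_63 = 15·0 + 10·29 + 49·74 = 36
h_64 = 15·36 + 10·0 + 49·29 = 21
h_65 = 15·21 + 10·36 + 49·0 = 93
h_66 = 15·93 + 10·21 + 49·36 = 71
h_67 = 15·71 + 10·93 + 49·21 = 17
h_68 = 15·17 + 10·71 + 49·93 = 90
h_69 = 15·90 + 10·17 + 49·71 = 52
h_70 = 15·52 + 10·90 + 49·17 = 88
h_71 = 15·88 + 10·52 + 49·90 = 42
h_72 = 15·42 + 10·88 + 49·52 = 81
h_73 = 15·81 + 10·42 + 49·88 = 30
h_74 = 15·30 + 10·81 + 49·42 = 20
h_75 = 15·20 + 10·30 + 49·81 = 10
h_76 = 15·10 + 10·20 + 49·30 = 74
h_77 = 15·74 + 10·10 + 49·20 = 56
h_78 = 15·56 + 10·74 + 49·10 = 33
h_79 = 15·33 + 10·56 + 49·74 = 25
h_80 = 15·25 + 10·33 + 49·56 = 54
h_81 = 15·54 + 10·25 + 49·33 = 58
h_82 = 15·58 + 10·54 + 49·25 = 16
h_83 = 15·16 + 10·58 + 49·54 = 71
h_84 = 15·71 + 10·16 + 49·58 = 90
h_85 = 15·90 + 10·71 + 49·16 = 31
h_86 = 15·31 + 10·90 + 49·71 = 91
h_87 = 15·91 + 10·31 + 49·90 = 71
h_88 = 15·71 + 10·91 + 49·31 = 2
h_89 = 15·2 + 10·71 + 49·91 = 58
h_90 = 15·58 + 10·2 + 49·71 = 4
h_91 = 15·4 + 10·58 + 49·2 = 59
h_92 = 15·59 + 10·4 + 49·58 = 81
h_93 = 15·81 + 10·59 + 49·4 = 61
h_94 = 15·61 + 10·81 + 49·59 = 57
h_95 = 15·57 + 10·61 + 49·81 = 2
h_96 = 15·2 + 10·57 + 49·61 = 0
h_97 = 15·0 + 10·2 + 49·57 = 0
h_98 = 15·0 + 10·0 + 49·2 = 1
(h_96, h_97, h_98) = (0, 0, 1) = (h_0, h_1, h_2), so the sequence has period 96.
223 ≡ 31 (mod 96), hence h_223 = h_31 = 73.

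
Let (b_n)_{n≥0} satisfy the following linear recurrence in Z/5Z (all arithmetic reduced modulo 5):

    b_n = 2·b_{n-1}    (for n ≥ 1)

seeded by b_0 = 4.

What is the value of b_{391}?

b_1 = 2·4 = 3
b_2 = 2·3 = 1
b_3 = 2·1 = 2
b_4 = 2·2 = 4
(b_4) = (4) = (b_0), so the sequence has period 4.
391 ≡ 3 (mod 4), hence b_391 = b_3 = 2.

2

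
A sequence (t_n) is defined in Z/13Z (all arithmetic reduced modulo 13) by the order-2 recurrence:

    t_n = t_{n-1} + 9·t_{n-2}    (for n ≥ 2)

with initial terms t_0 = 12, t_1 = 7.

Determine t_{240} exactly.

t_2 = 1·7 + 9·12 = 11
t_3 = 1·11 + 9·7 = 9
t_4 = 1·9 + 9·11 = 4
t_5 = 1·4 + 9·9 = 7
t_6 = 1·7 + 9·4 = 4
t_7 = 1·4 + 9·7 = 2
t_8 = 1·2 + 9·4 = 12
t_9 = 1·12 + 9·2 = 4
t_10 = 1·4 + 9·12 = 8
t_11 = 1·8 + 9·4 = 5
t_12 = 1·5 + 9·8 = 12
t_13 = 1·12 + 9·5 = 5
t_14 = 1·5 + 9·12 = 9
t_15 = 1·9 + 9·5 = 2
t_16 = 1·2 + 9·9 = 5
t_17 = 1·5 + 9·2 = 10
t_18 = 1·10 + 9·5 = 3
t_19 = 1·3 + 9·10 = 2
t_20 = 1·2 + 9·3 = 3
t_21 = 1·3 + 9·2 = 8
t_22 = 1·8 + 9·3 = 9
t_23 = 1·9 + 9·8 = 3
t_24 = 1·3 + 9·9 = 6
t_25 = 1·6 + 9·3 = 7
t_26 = 1·7 + 9·6 = 9
t_27 = 1·9 + 9·7 = 7
t_28 = 1·7 + 9·9 = 10
t_29 = 1·10 + 9·7 = 8
t_30 = 1·8 + 9·10 = 7
t_31 = 1·7 + 9·8 = 1
t_32 = 1·1 + 9·7 = 12
t_33 = 1·12 + 9·1 = 8
t_34 = 1·8 + 9·12 = 12
t_35 = 1·12 + 9·8 = 6
t_36 = 1·6 + 9·12 = 10
t_37 = 1·10 + 9·6 = 12
t_38 = 1·12 + 9·10 = 11
t_39 = 1·11 + 9·12 = 2
t_40 = 1·2 + 9·11 = 10
t_41 = 1·10 + 9·2 = 2
t_42 = 1·2 + 9·10 = 1
t_43 = 1·1 + 9·2 = 6
t_44 = 1·6 + 9·1 = 2
t_45 = 1·2 + 9·6 = 4
t_46 = 1·4 + 9·2 = 9
t_47 = 1·9 + 9·4 = 6
t_48 = 1·6 + 9·9 = 9
t_49 = 1·9 + 9·6 = 11
t_50 = 1·11 + 9·9 = 1
t_51 = 1·1 + 9·11 = 9
t_52 = 1·9 + 9·1 = 5
t_53 = 1·5 + 9·9 = 8
t_54 = 1·8 + 9·5 = 1
t_55 = 1·1 + 9·8 = 8
t_56 = 1·8 + 9·1 = 4
t_57 = 1·4 + 9·8 = 11
t_58 = 1·11 + 9·4 = 8
t_59 = 1·8 + 9·11 = 3
t_60 = 1·3 + 9·8 = 10
t_61 = 1·10 + 9·3 = 11
t_62 = 1·11 + 9·10 = 10
t_63 = 1·10 + 9·11 = 5
t_64 = 1·5 + 9·10 = 4
t_65 = 1·4 + 9·5 = 10
t_66 = 1·10 + 9·4 = 7
t_67 = 1·7 + 9·10 = 6
t_68 = 1·6 + 9·7 = 4
t_69 = 1·4 + 9·6 = 6
t_70 = 1·6 + 9·4 = 3
t_71 = 1·3 + 9·6 = 5
t_72 = 1·5 + 9·3 = 6
t_73 = 1·6 + 9·5 = 12
t_74 = 1·12 + 9·6 = 1
t_75 = 1·1 + 9·12 = 5
t_76 = 1·5 + 9·1 = 1
t_77 = 1·1 + 9·5 = 7
t_78 = 1·7 + 9·1 = 3
t_79 = 1·3 + 9·7 = 1
t_80 = 1·1 + 9·3 = 2
t_81 = 1·2 + 9·1 = 11
t_82 = 1·11 + 9·2 = 3
t_83 = 1·3 + 9·11 = 11
t_84 = 1·11 + 9·3 = 12
t_85 = 1·12 + 9·11 = 7
(t_84, t_85) = (12, 7) = (t_0, t_1), so the sequence has period 84.
240 ≡ 72 (mod 84), hence t_240 = t_72 = 6.

6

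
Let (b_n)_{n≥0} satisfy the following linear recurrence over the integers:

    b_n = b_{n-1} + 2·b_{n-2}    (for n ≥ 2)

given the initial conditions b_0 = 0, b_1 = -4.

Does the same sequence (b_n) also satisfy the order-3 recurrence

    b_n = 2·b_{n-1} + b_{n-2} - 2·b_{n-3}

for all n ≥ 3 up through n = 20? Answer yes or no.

yes

Terms b_0..b_20: 0, -4, -4, -12, -20, -44, -84, -172, -340, -684, -1364, -2732, -5460, -10924, -21844, -43692, -87380, -174764, -349524, -699052, -1398100
n=3: candidate gives -12, actual b_3 = -12 ✓
n=4: candidate gives -20, actual b_4 = -20 ✓
n=5: candidate gives -44, actual b_5 = -44 ✓
n=6: candidate gives -84, actual b_6 = -84 ✓
n=7: candidate gives -172, actual b_7 = -172 ✓
n=8: candidate gives -340, actual b_8 = -340 ✓
n=9: candidate gives -684, actual b_9 = -684 ✓
n=10: candidate gives -1364, actual b_10 = -1364 ✓
n=11: candidate gives -2732, actual b_11 = -2732 ✓
n=12: candidate gives -5460, actual b_12 = -5460 ✓
n=13: candidate gives -10924, actual b_13 = -10924 ✓
n=14: candidate gives -21844, actual b_14 = -21844 ✓
n=15: candidate gives -43692, actual b_15 = -43692 ✓
n=16: candidate gives -87380, actual b_16 = -87380 ✓
n=17: candidate gives -174764, actual b_17 = -174764 ✓
n=18: candidate gives -349524, actual b_18 = -349524 ✓
n=19: candidate gives -699052, actual b_19 = -699052 ✓
n=20: candidate gives -1398100, actual b_20 = -1398100 ✓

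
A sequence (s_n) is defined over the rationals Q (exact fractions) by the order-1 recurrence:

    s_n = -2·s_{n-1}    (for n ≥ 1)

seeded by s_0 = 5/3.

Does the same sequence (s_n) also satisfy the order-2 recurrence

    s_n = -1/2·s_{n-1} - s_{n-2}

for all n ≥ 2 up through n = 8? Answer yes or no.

Terms s_0..s_8: 5/3, -10/3, 20/3, -40/3, 80/3, -160/3, 320/3, -640/3, 1280/3
n=2: candidate gives 0, actual s_2 = 20/3 ✗

no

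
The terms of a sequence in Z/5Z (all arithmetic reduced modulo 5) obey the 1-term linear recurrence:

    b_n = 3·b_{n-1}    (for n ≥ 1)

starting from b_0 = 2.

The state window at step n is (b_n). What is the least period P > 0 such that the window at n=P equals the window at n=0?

4

n=0: window = (2)
n=1: window = (1)
n=2: window = (3)
n=3: window = (4)
n=4: window = (2)
window at n=4 equals window at n=0 → period = 4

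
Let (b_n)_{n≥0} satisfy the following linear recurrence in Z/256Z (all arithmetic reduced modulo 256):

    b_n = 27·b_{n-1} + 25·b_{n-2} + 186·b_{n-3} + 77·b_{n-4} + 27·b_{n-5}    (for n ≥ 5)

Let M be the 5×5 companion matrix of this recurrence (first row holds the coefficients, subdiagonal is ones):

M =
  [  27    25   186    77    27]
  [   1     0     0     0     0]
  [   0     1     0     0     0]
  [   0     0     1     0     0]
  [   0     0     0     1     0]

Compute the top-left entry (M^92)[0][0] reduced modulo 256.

(M^92)[0][0] is the top entry after applying M 92 times to the unit state (1, 0, 0, 0, 0). Equivalently it is h_{96} for the auxiliary sequence (h_n) obeying the same recurrence with h_4 = 1 and h_i = 0 for 0 ≤ i < 4:
h_5 = 27·1 + 25·0 + 186·0 + 77·0 + 27·0 = 27
h_6 = 27·27 + 25·1 + 186·0 + 77·0 + 27·0 = 242
h_7 = 27·242 + 25·27 + 186·1 + 77·0 + 27·0 = 227
h_8 = 27·227 + 25·242 + 186·27 + 77·1 + 27·0 = 126
h_9 = 27·126 + 25·227 + 186·242 + 77·27 + 27·1 = 131
h_10 = 27·131 + 25·126 + 186·227 + 77·242 + 27·27 = 176
Continuing the recurrence:
  h_11 = 180;  h_12 = 49;  h_13 = 80;  h_14 = 194;  h_15 = 148;  h_16 = 103
  h_17 = 128;  h_18 = 225;  h_19 = 11;  h_20 = 185;  h_21 = 109;  h_22 = 187
  h_23 = 210;  h_24 = 105;  h_25 = 191;  h_26 = 184;  h_27 = 60;  h_28 = 205
  h_29 = 177;  h_30 = 197;  h_31 = 118;  h_32 = 70;  h_33 = 230;  h_34 = 192
  h_35 = 215;  h_36 = 9;  h_37 = 2;  h_38 = 79;  h_39 = 252;  h_40 = 33
  h_41 = 10;  h_42 = 88;  h_43 = 93;  h_44 = 44;  h_45 = 38;  h_46 = 102
  h_47 = 177;  h_48 = 72;  h_49 = 15;  h_50 = 231;  h_51 = 35;  h_52 = 121
  h_53 = 31;  h_54 = 148;  h_55 = 113;  h_56 = 251;  h_57 = 32;  h_58 = 198
  h_59 = 249;  h_60 = 67;  h_61 = 87;  h_62 = 144;  h_63 = 36;  h_64 = 124
  h_65 = 116;  h_66 = 253;  h_67 = 31;  h_68 = 90;  h_69 = 79;  h_70 = 250
  h_71 = 123;  h_72 = 32;  h_73 = 72;  h_74 = 157;  h_75 = 52;  h_76 = 186
  h_77 = 204;  h_78 = 71;  h_79 = 192;  h_80 = 213;  h_81 = 199;  h_82 = 41
  h_83 = 193;  h_84 = 67;  h_85 = 6;  h_86 = 185;  h_87 = 39;  h_88 = 12
  h_89 = 92;  h_90 = 125;  h_91 = 33;  h_92 = 65;  h_93 = 214;  h_94 = 50
h_95 = 27·50 + 25·214 + 186·65 + 77·33 + 27·125 = 130
h_96 = 27·130 + 25·50 + 186·214 + 77·65 + 27·33 = 28

28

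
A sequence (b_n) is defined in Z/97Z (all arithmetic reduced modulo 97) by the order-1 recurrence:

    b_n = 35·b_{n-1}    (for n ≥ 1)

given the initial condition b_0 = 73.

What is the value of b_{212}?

88

b_1 = 35·73 = 33
b_2 = 35·33 = 88
b_3 = 35·88 = 73
(b_3) = (73) = (b_0), so the sequence has period 3.
212 ≡ 2 (mod 3), hence b_212 = b_2 = 88.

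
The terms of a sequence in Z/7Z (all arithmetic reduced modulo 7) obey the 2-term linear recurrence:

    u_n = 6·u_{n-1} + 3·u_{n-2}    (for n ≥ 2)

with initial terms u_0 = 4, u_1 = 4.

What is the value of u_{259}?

u_2 = 6·4 + 3·4 = 1
u_3 = 6·1 + 3·4 = 4
u_4 = 6·4 + 3·1 = 6
u_5 = 6·6 + 3·4 = 6
u_6 = 6·6 + 3·6 = 5
u_7 = 6·5 + 3·6 = 6
u_8 = 6·6 + 3·5 = 2
u_9 = 6·2 + 3·6 = 2
u_10 = 6·2 + 3·2 = 4
u_11 = 6·4 + 3·2 = 2
u_12 = 6·2 + 3·4 = 3
u_13 = 6·3 + 3·2 = 3
u_14 = 6·3 + 3·3 = 6
u_15 = 6·6 + 3·3 = 3
u_16 = 6·3 + 3·6 = 1
u_17 = 6·1 + 3·3 = 1
u_18 = 6·1 + 3·1 = 2
u_19 = 6·2 + 3·1 = 1
u_20 = 6·1 + 3·2 = 5
u_21 = 6·5 + 3·1 = 5
u_22 = 6·5 + 3·5 = 3
u_23 = 6·3 + 3·5 = 5
u_24 = 6·5 + 3·3 = 4
u_25 = 6·4 + 3·5 = 4
(u_24, u_25) = (4, 4) = (u_0, u_1), so the sequence has period 24.
259 ≡ 19 (mod 24), hence u_259 = u_19 = 1.

1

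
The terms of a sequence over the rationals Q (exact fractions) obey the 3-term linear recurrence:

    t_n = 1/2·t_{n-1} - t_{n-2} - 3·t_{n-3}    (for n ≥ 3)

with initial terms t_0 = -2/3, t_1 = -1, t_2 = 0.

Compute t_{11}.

t_3 = 1/2·0 + -1·-1 + -3·-2/3 = 3
t_4 = 1/2·3 + -1·0 + -3·-1 = 9/2
t_5 = 1/2·9/2 + -1·3 + -3·0 = -3/4
t_6 = 1/2·-3/4 + -1·9/2 + -3·3 = -111/8
t_7 = 1/2·-111/8 + -1·-3/4 + -3·9/2 = -315/16
t_8 = 1/2·-315/16 + -1·-111/8 + -3·-3/4 = 201/32
t_9 = 1/2·201/32 + -1·-315/16 + -3·-111/8 = 4125/64
t_10 = 1/2·4125/64 + -1·201/32 + -3·-315/16 = 10881/128
t_11 = 1/2·10881/128 + -1·4125/64 + -3·201/32 = -10443/256

-10443/256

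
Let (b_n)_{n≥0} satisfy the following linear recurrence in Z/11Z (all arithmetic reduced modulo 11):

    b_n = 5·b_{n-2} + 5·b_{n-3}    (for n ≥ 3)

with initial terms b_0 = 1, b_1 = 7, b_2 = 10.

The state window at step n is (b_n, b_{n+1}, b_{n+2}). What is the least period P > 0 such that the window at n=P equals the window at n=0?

n=0: window = (1, 7, 10)
n=1: window = (7, 10, 7)
n=2: window = (10, 7, 8)
n=3: window = (7, 8, 8)
n=4: window = (8, 8, 9)
n=5: window = (8, 9, 3)
n=6: window = (9, 3, 8)
n=7: window = (3, 8, 5)
n=8: window = (8, 5, 0)
n=9: window = (5, 0, 10)
n=10: window = (0, 10, 3)
n=11: window = (10, 3, 6)
n=12: window = (3, 6, 10)
n=13: window = (6, 10, 1)
n=14: window = (10, 1, 3)
n=15: window = (1, 3, 0)
n=16: window = (3, 0, 9)
n=17: window = (0, 9, 4)
n=18: window = (9, 4, 1)
n=19: window = (4, 1, 10)
n=20: window = (1, 10, 3)
n=21: window = (10, 3, 0)
n=22: window = (3, 0, 10)
n=23: window = (0, 10, 4)
n=24: window = (10, 4, 6)
n=25: window = (4, 6, 4)
n=26: window = (6, 4, 6)
n=27: window = (4, 6, 6)
n=28: window = (6, 6, 6)
n=29: window = (6, 6, 5)
n=30: window = (6, 5, 5)
n=31: window = (5, 5, 0)
n=32: window = (5, 0, 6)
n=33: window = (0, 6, 3)
n=34: window = (6, 3, 8)
n=35: window = (3, 8, 1)
n=36: window = (8, 1, 0)
n=37: window = (1, 0, 1)
n=38: window = (0, 1, 5)
n=39: window = (1, 5, 5)
n=40: window = (5, 5, 8)
…
n=663: window = (7, 1, 1)
n=664: window = (1, 1, 7)
n=665: window = (1, 7, 10)
window at n=665 equals window at n=0 → period = 665

665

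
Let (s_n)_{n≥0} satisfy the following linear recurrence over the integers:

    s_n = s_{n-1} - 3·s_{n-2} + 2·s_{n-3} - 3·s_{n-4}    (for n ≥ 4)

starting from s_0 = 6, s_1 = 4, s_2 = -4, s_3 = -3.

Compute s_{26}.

s_4 = 1·-3 + -3·-4 + 2·4 + -3·6 = -1
s_5 = 1·-1 + -3·-3 + 2·-4 + -3·4 = -12
s_6 = 1·-12 + -3·-1 + 2·-3 + -3·-4 = -3
s_7 = 1·-3 + -3·-12 + 2·-1 + -3·-3 = 40
s_8 = 1·40 + -3·-3 + 2·-12 + -3·-1 = 28
s_9 = 1·28 + -3·40 + 2·-3 + -3·-12 = -62
s_10 = 1·-62 + -3·28 + 2·40 + -3·-3 = -57
s_11 = 1·-57 + -3·-62 + 2·28 + -3·40 = 65
s_12 = 1·65 + -3·-57 + 2·-62 + -3·28 = 28
s_13 = 1·28 + -3·65 + 2·-57 + -3·-62 = -95
s_14 = 1·-95 + -3·28 + 2·65 + -3·-57 = 122
s_15 = 1·122 + -3·-95 + 2·28 + -3·65 = 268
s_16 = 1·268 + -3·122 + 2·-95 + -3·28 = -372
s_17 = 1·-372 + -3·268 + 2·122 + -3·-95 = -647
s_18 = 1·-647 + -3·-372 + 2·268 + -3·122 = 639
s_19 = 1·639 + -3·-647 + 2·-372 + -3·268 = 1032
s_20 = 1·1032 + -3·639 + 2·-647 + -3·-372 = -1063
s_21 = 1·-1063 + -3·1032 + 2·639 + -3·-647 = -940
s_22 = 1·-940 + -3·-1063 + 2·1032 + -3·639 = 2396
s_23 = 1·2396 + -3·-940 + 2·-1063 + -3·1032 = -6
s_24 = 1·-6 + -3·2396 + 2·-940 + -3·-1063 = -5885
s_25 = 1·-5885 + -3·-6 + 2·2396 + -3·-940 = 1745
s_26 = 1·1745 + -3·-5885 + 2·-6 + -3·2396 = 12200

12200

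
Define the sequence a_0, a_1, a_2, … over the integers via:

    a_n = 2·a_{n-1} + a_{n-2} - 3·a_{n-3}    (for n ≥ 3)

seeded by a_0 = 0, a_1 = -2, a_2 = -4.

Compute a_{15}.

1702

a_3 = 2·-4 + 1·-2 + -3·0 = -10
a_4 = 2·-10 + 1·-4 + -3·-2 = -18
a_5 = 2·-18 + 1·-10 + -3·-4 = -34
a_6 = 2·-34 + 1·-18 + -3·-10 = -56
a_7 = 2·-56 + 1·-34 + -3·-18 = -92
a_8 = 2·-92 + 1·-56 + -3·-34 = -138
a_9 = 2·-138 + 1·-92 + -3·-56 = -200
a_10 = 2·-200 + 1·-138 + -3·-92 = -262
a_11 = 2·-262 + 1·-200 + -3·-138 = -310
a_12 = 2·-310 + 1·-262 + -3·-200 = -282
a_13 = 2·-282 + 1·-310 + -3·-262 = -88
a_14 = 2·-88 + 1·-282 + -3·-310 = 472
a_15 = 2·472 + 1·-88 + -3·-282 = 1702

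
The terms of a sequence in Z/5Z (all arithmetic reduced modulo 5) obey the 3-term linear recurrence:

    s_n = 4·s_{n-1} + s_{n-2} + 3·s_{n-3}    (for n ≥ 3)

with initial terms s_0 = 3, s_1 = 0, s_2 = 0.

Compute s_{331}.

s_3 = 4·0 + 1·0 + 3·3 = 4
s_4 = 4·4 + 1·0 + 3·0 = 1
s_5 = 4·1 + 1·4 + 3·0 = 3
s_6 = 4·3 + 1·1 + 3·4 = 0
s_7 = 4·0 + 1·3 + 3·1 = 1
s_8 = 4·1 + 1·0 + 3·3 = 3
s_9 = 4·3 + 1·1 + 3·0 = 3
s_10 = 4·3 + 1·3 + 3·1 = 3
s_11 = 4·3 + 1·3 + 3·3 = 4
s_12 = 4·4 + 1·3 + 3·3 = 3
s_13 = 4·3 + 1·4 + 3·3 = 0
s_14 = 4·0 + 1·3 + 3·4 = 0
(s_12, s_13, s_14) = (3, 0, 0) = (s_0, s_1, s_2), so the sequence has period 12.
331 ≡ 7 (mod 12), hence s_331 = s_7 = 1.

1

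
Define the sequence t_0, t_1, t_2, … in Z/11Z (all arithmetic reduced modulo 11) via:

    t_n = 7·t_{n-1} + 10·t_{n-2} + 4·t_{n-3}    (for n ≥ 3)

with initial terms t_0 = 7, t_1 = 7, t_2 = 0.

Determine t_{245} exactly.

t_3 = 7·0 + 10·7 + 4·7 = 10
t_4 = 7·10 + 10·0 + 4·7 = 10
t_5 = 7·10 + 10·10 + 4·0 = 5
t_6 = 7·5 + 10·10 + 4·10 = 10
t_7 = 7·10 + 10·5 + 4·10 = 6
t_8 = 7·6 + 10·10 + 4·5 = 8
t_9 = 7·8 + 10·6 + 4·10 = 2
t_10 = 7·2 + 10·8 + 4·6 = 8
t_11 = 7·8 + 10·2 + 4·8 = 9
t_12 = 7·9 + 10·8 + 4·2 = 8
t_13 = 7·8 + 10·9 + 4·8 = 2
t_14 = 7·2 + 10·8 + 4·9 = 9
t_15 = 7·9 + 10·2 + 4·8 = 5
t_16 = 7·5 + 10·9 + 4·2 = 1
t_17 = 7·1 + 10·5 + 4·9 = 5
t_18 = 7·5 + 10·1 + 4·5 = 10
t_19 = 7·10 + 10·5 + 4·1 = 3
t_20 = 7·3 + 10·10 + 4·5 = 9
t_21 = 7·9 + 10·3 + 4·10 = 1
t_22 = 7·1 + 10·9 + 4·3 = 10
t_23 = 7·10 + 10·1 + 4·9 = 6
t_24 = 7·6 + 10·10 + 4·1 = 3
t_25 = 7·3 + 10·6 + 4·10 = 0
t_26 = 7·0 + 10·3 + 4·6 = 10
t_27 = 7·10 + 10·0 + 4·3 = 5
t_28 = 7·5 + 10·10 + 4·0 = 3
t_29 = 7·3 + 10·5 + 4·10 = 1
t_30 = 7·1 + 10·3 + 4·5 = 2
t_31 = 7·2 + 10·1 + 4·3 = 3
t_32 = 7·3 + 10·2 + 4·1 = 1
t_33 = 7·1 + 10·3 + 4·2 = 1
t_34 = 7·1 + 10·1 + 4·3 = 7
t_35 = 7·7 + 10·1 + 4·1 = 8
t_36 = 7·8 + 10·7 + 4·1 = 9
t_37 = 7·9 + 10·8 + 4·7 = 6
t_38 = 7·6 + 10·9 + 4·8 = 10
t_39 = 7·10 + 10·6 + 4·9 = 1
t_40 = 7·1 + 10·10 + 4·6 = 10
t_41 = 7·10 + 10·1 + 4·10 = 10
t_42 = 7·10 + 10·10 + 4·1 = 9
t_43 = 7·9 + 10·10 + 4·10 = 5
t_44 = 7·5 + 10·9 + 4·10 = 0
t_45 = 7·0 + 10·5 + 4·9 = 9
t_46 = 7·9 + 10·0 + 4·5 = 6
t_47 = 7·6 + 10·9 + 4·0 = 0
t_48 = 7·0 + 10·6 + 4·9 = 8
t_49 = 7·8 + 10·0 + 4·6 = 3
t_50 = 7·3 + 10·8 + 4·0 = 2
t_51 = 7·2 + 10·3 + 4·8 = 10
t_52 = 7·10 + 10·2 + 4·3 = 3
t_53 = 7·3 + 10·10 + 4·2 = 8
t_54 = 7·8 + 10·3 + 4·10 = 5
t_55 = 7·5 + 10·8 + 4·3 = 6
t_56 = 7·6 + 10·5 + 4·8 = 3
t_57 = 7·3 + 10·6 + 4·5 = 2
t_58 = 7·2 + 10·3 + 4·6 = 2
t_59 = 7·2 + 10·2 + 4·3 = 2
t_60 = 7·2 + 10·2 + 4·2 = 9
t_61 = 7·9 + 10·2 + 4·2 = 3
t_62 = 7·3 + 10·9 + 4·2 = 9
t_63 = 7·9 + 10·3 + 4·9 = 8
t_64 = 7·8 + 10·9 + 4·3 = 4
t_65 = 7·4 + 10·8 + 4·9 = 1
t_66 = 7·1 + 10·4 + 4·8 = 2
t_67 = 7·2 + 10·1 + 4·4 = 7
t_68 = 7·7 + 10·2 + 4·1 = 7
t_69 = 7·7 + 10·7 + 4·2 = 6
t_70 = 7·6 + 10·7 + 4·7 = 8
t_71 = 7·8 + 10·6 + 4·7 = 1
t_72 = 7·1 + 10·8 + 4·6 = 1
t_73 = 7·1 + 10·1 + 4·8 = 5
t_74 = 7·5 + 10·1 + 4·1 = 5
t_75 = 7·5 + 10·5 + 4·1 = 1
t_76 = 7·1 + 10·5 + 4·5 = 0
t_77 = 7·0 + 10·1 + 4·5 = 8
t_78 = 7·8 + 10·0 + 4·1 = 5
t_79 = 7·5 + 10·8 + 4·0 = 5
t_80 = 7·5 + 10·5 + 4·8 = 7
t_81 = 7·7 + 10·5 + 4·5 = 9
t_82 = 7·9 + 10·7 + 4·5 = 10
t_83 = 7·10 + 10·9 + 4·7 = 1
t_84 = 7·1 + 10·10 + 4·9 = 0
t_85 = 7·0 + 10·1 + 4·10 = 6
t_86 = 7·6 + 10·0 + 4·1 = 2
t_87 = 7·2 + 10·6 + 4·0 = 8
t_88 = 7·8 + 10·2 + 4·6 = 1
t_89 = 7·1 + 10·8 + 4·2 = 7
t_90 = 7·7 + 10·1 + 4·8 = 3
t_91 = 7·3 + 10·7 + 4·1 = 7
t_92 = 7·7 + 10·3 + 4·7 = 8
t_93 = 7·8 + 10·7 + 4·3 = 6
t_94 = 7·6 + 10·8 + 4·7 = 7
t_95 = 7·7 + 10·6 + 4·8 = 9
t_96 = 7·9 + 10·7 + 4·6 = 3
t_97 = 7·3 + 10·9 + 4·7 = 7
t_98 = 7·7 + 10·3 + 4·9 = 5
t_99 = 7·5 + 10·7 + 4·3 = 7
t_100 = 7·7 + 10·5 + 4·7 = 6
t_101 = 7·6 + 10·7 + 4·5 = 0
t_102 = 7·0 + 10·6 + 4·7 = 0
t_103 = 7·0 + 10·0 + 4·6 = 2
t_104 = 7·2 + 10·0 + 4·0 = 3
t_105 = 7·3 + 10·2 + 4·0 = 8
t_106 = 7·8 + 10·3 + 4·2 = 6
t_107 = 7·6 + 10·8 + 4·3 = 2
t_108 = 7·2 + 10·6 + 4·8 = 7
t_109 = 7·7 + 10·2 + 4·6 = 5
t_110 = 7·5 + 10·7 + 4·2 = 3
t_111 = 7·3 + 10·5 + 4·7 = 0
t_112 = 7·0 + 10·3 + 4·5 = 6
t_113 = 7·6 + 10·0 + 4·3 = 10
t_114 = 7·10 + 10·6 + 4·0 = 9
t_115 = 7·9 + 10·10 + 4·6 = 0
t_116 = 7·0 + 10·9 + 4·10 = 9
t_117 = 7·9 + 10·0 + 4·9 = 0
t_118 = 7·0 + 10·9 + 4·0 = 2
t_119 = 7·2 + 10·0 + 4·9 = 6
t_120 = 7·6 + 10·2 + 4·0 = 7
t_121 = 7·7 + 10·6 + 4·2 = 7
t_122 = 7·7 + 10·7 + 4·6 = 0
(t_120, t_121, t_122) = (7, 7, 0) = (t_0, t_1, t_2), so the sequence has period 120.
245 ≡ 5 (mod 120), hence t_245 = t_5 = 5.

5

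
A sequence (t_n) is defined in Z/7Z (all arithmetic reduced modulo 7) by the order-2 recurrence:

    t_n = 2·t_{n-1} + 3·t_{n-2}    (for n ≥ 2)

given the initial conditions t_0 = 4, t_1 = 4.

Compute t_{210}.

t_2 = 2·4 + 3·4 = 6
t_3 = 2·6 + 3·4 = 3
t_4 = 2·3 + 3·6 = 3
t_5 = 2·3 + 3·3 = 1
t_6 = 2·1 + 3·3 = 4
t_7 = 2·4 + 3·1 = 4
(t_6, t_7) = (4, 4) = (t_0, t_1), so the sequence has period 6.
210 ≡ 0 (mod 6), hence t_210 = t_0 = 4.

4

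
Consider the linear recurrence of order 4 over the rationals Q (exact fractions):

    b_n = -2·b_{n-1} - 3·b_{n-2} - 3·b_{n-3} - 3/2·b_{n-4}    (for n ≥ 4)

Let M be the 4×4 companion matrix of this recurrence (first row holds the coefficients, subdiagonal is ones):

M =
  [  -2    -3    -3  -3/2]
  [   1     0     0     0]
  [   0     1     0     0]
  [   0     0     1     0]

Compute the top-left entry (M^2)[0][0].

1

(M^2)[0][0] is the top entry after applying M 2 times to the unit state (1, 0, 0, 0). Equivalently it is h_{5} for the auxiliary sequence (h_n) obeying the same recurrence with h_3 = 1 and h_i = 0 for 0 ≤ i < 3:
h_4 = -2·1 + -3·0 + -3·0 + -3/2·0 = -2
h_5 = -2·-2 + -3·1 + -3·0 + -3/2·0 = 1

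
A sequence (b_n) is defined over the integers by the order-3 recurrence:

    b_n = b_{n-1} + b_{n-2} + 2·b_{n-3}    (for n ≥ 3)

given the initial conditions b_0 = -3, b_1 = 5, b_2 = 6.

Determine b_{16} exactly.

74901

b_3 = 1·6 + 1·5 + 2·-3 = 5
b_4 = 1·5 + 1·6 + 2·5 = 21
b_5 = 1·21 + 1·5 + 2·6 = 38
b_6 = 1·38 + 1·21 + 2·5 = 69
b_7 = 1·69 + 1·38 + 2·21 = 149
b_8 = 1·149 + 1·69 + 2·38 = 294
b_9 = 1·294 + 1·149 + 2·69 = 581
b_10 = 1·581 + 1·294 + 2·149 = 1173
b_11 = 1·1173 + 1·581 + 2·294 = 2342
b_12 = 1·2342 + 1·1173 + 2·581 = 4677
b_13 = 1·4677 + 1·2342 + 2·1173 = 9365
b_14 = 1·9365 + 1·4677 + 2·2342 = 18726
b_15 = 1·18726 + 1·9365 + 2·4677 = 37445
b_16 = 1·37445 + 1·18726 + 2·9365 = 74901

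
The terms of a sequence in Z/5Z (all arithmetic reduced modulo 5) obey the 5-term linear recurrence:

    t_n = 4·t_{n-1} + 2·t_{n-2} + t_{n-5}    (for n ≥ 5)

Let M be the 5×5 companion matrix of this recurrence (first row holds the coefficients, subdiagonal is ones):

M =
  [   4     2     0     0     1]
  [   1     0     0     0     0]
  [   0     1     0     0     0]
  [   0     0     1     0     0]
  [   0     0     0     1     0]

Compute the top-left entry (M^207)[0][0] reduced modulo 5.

3

(M^207)[0][0] is the top entry after applying M 207 times to the unit state (1, 0, 0, 0, 0). Equivalently it is h_{211} for the auxiliary sequence (h_n) obeying the same recurrence with h_4 = 1 and h_i = 0 for 0 ≤ i < 4:
h_5 = 4·1 + 2·0 + 0·0 + 0·0 + 1·0 = 4
h_6 = 4·4 + 2·1 + 0·0 + 0·0 + 1·0 = 3
h_7 = 4·3 + 2·4 + 0·1 + 0·0 + 1·0 = 0
h_8 = 4·0 + 2·3 + 0·4 + 0·1 + 1·0 = 1
h_9 = 4·1 + 2·0 + 0·3 + 0·4 + 1·1 = 0
h_10 = 4·0 + 2·1 + 0·0 + 0·3 + 1·4 = 1
Continuing the recurrence:
  h_11 = 2;  h_12 = 0;  h_13 = 0;  h_14 = 0;  h_15 = 1;  h_16 = 1
  h_17 = 1;  h_18 = 1;  h_19 = 1;  h_20 = 2;  h_21 = 1;  h_22 = 4
  h_23 = 4;  h_24 = 0;  h_25 = 0;  h_26 = 1;  h_27 = 3;  h_28 = 3
  h_29 = 3;  h_30 = 3;  h_31 = 4;  h_32 = 0;  h_33 = 1;  h_34 = 2
  h_35 = 3;  h_36 = 0;  h_37 = 1;  h_38 = 0;  h_39 = 4;  h_40 = 4
  h_41 = 4;  h_42 = 0;  h_43 = 3;  h_44 = 1;  h_45 = 4;  h_46 = 2
  h_47 = 1;  h_48 = 1;  h_49 = 2;  h_50 = 4;  h_51 = 2;  h_52 = 2
  h_53 = 3;  h_54 = 3;  h_55 = 2;  h_56 = 1;  h_57 = 0;  h_58 = 0
  h_59 = 3;  h_60 = 4;  h_61 = 3;  h_62 = 0;  h_63 = 1;  h_64 = 2
  h_65 = 4;  h_66 = 3;  h_67 = 0;  h_68 = 2;  h_69 = 0;  h_70 = 3
  h_71 = 0;  h_72 = 1;  h_73 = 1;  h_74 = 1;  h_75 = 4;  h_76 = 3
  h_77 = 1;  h_78 = 1;  h_79 = 2;  h_80 = 4;  h_81 = 3;  h_82 = 1
  h_83 = 1;  h_84 = 3;  h_85 = 3;  h_86 = 1;  h_87 = 1;  h_88 = 2
  h_89 = 3;  h_90 = 4;  h_91 = 3;  h_92 = 1;  h_93 = 2;  h_94 = 3
  h_95 = 0;  h_96 = 4;  h_97 = 2;  h_98 = 3;  h_99 = 4;  h_100 = 2
  h_101 = 0;  h_102 = 1;  h_103 = 2;  h_104 = 4;  h_105 = 2;  h_106 = 1
  h_107 = 4;  h_108 = 0;  h_109 = 2;  h_110 = 0;  h_111 = 0;  h_112 = 4
  h_113 = 1;  h_114 = 4;  h_115 = 3;  h_116 = 0;  h_117 = 0;  h_118 = 1
  h_119 = 3;  h_120 = 2;  h_121 = 4;  h_122 = 0;  h_123 = 4;  h_124 = 4
  h_125 = 1;  h_126 = 1;  h_127 = 1;  h_128 = 0;  h_129 = 1;  h_130 = 0
  h_131 = 3;  h_132 = 3;  h_133 = 3;  h_134 = 4;  h_135 = 2;  h_136 = 4
  h_137 = 3;  h_138 = 3;  h_139 = 2;  h_140 = 1;  h_141 = 2;  h_142 = 3
  h_143 = 4;  h_144 = 4;  h_145 = 0;  h_146 = 0;  h_147 = 3;  h_148 = 1
  h_149 = 4;  h_150 = 3;  h_151 = 0;  h_152 = 4;  h_153 = 2;  h_154 = 0
  h_155 = 2;  h_156 = 3;  h_157 = 0;  h_158 = 3;  h_159 = 2;  h_160 = 1
  h_161 = 1;  h_162 = 1;  h_163 = 4;  h_164 = 0;  h_165 = 4;  h_166 = 2
  h_167 = 2;  h_168 = 1;  h_169 = 3;  h_170 = 3;  h_171 = 0;  h_172 = 3
  h_173 = 3;  h_174 = 1;  h_175 = 3;  h_176 = 4;  h_177 = 0;  h_178 = 1
  h_179 = 0;  h_180 = 0;  h_181 = 4;  h_182 = 1;  h_183 = 3;  h_184 = 4
  h_185 = 2;  h_186 = 0;  h_187 = 0;  h_188 = 3;  h_189 = 1;  h_190 = 2
  h_191 = 0;  h_192 = 4;  h_193 = 4;  h_194 = 0;  h_195 = 0;  h_196 = 0
  h_197 = 4;  h_198 = 0;  h_199 = 3;  h_200 = 2;  h_201 = 4;  h_202 = 4
  h_203 = 4;  h_204 = 2;  h_205 = 3;  h_206 = 0;  h_207 = 0;  h_208 = 4
  h_209 = 3
h_210 = 4·3 + 2·4 + 0·0 + 0·0 + 1·3 = 3
h_211 = 4·3 + 2·3 + 0·4 + 0·0 + 1·0 = 3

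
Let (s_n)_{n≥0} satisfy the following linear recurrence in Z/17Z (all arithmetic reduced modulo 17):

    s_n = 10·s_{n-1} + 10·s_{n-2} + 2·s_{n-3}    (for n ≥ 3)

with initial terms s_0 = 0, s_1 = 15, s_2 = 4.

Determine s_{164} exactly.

s_3 = 10·4 + 10·15 + 2·0 = 3
s_4 = 10·3 + 10·4 + 2·15 = 15
s_5 = 10·15 + 10·3 + 2·4 = 1
s_6 = 10·1 + 10·15 + 2·3 = 13
s_7 = 10·13 + 10·1 + 2·15 = 0
s_8 = 10·0 + 10·13 + 2·1 = 13
s_9 = 10·13 + 10·0 + 2·13 = 3
s_10 = 10·3 + 10·13 + 2·0 = 7
s_11 = 10·7 + 10·3 + 2·13 = 7
s_12 = 10·7 + 10·7 + 2·3 = 10
s_13 = 10·10 + 10·7 + 2·7 = 14
s_14 = 10·14 + 10·10 + 2·7 = 16
s_15 = 10·16 + 10·14 + 2·10 = 14
s_16 = 10·14 + 10·16 + 2·14 = 5
s_17 = 10·5 + 10·14 + 2·16 = 1
s_18 = 10·1 + 10·5 + 2·14 = 3
s_19 = 10·3 + 10·1 + 2·5 = 16
s_20 = 10·16 + 10·3 + 2·1 = 5
s_21 = 10·5 + 10·16 + 2·3 = 12
s_22 = 10·12 + 10·5 + 2·16 = 15
s_23 = 10·15 + 10·12 + 2·5 = 8
s_24 = 10·8 + 10·15 + 2·12 = 16
s_25 = 10·16 + 10·8 + 2·15 = 15
s_26 = 10·15 + 10·16 + 2·8 = 3
s_27 = 10·3 + 10·15 + 2·16 = 8
s_28 = 10·8 + 10·3 + 2·15 = 4
s_29 = 10·4 + 10·8 + 2·3 = 7
s_30 = 10·7 + 10·4 + 2·8 = 7
s_31 = 10·7 + 10·7 + 2·4 = 12
s_32 = 10·12 + 10·7 + 2·7 = 0
s_33 = 10·0 + 10·12 + 2·7 = 15
s_34 = 10·15 + 10·0 + 2·12 = 4
(s_32, s_33, s_34) = (0, 15, 4) = (s_0, s_1, s_2), so the sequence has period 32.
164 ≡ 4 (mod 32), hence s_164 = s_4 = 15.

15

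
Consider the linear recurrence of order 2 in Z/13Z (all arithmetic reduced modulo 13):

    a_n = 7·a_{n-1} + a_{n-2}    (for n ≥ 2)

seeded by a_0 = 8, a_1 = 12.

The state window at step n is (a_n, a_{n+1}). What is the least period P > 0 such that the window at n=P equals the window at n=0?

n=0: window = (8, 12)
n=1: window = (12, 1)
n=2: window = (1, 6)
n=3: window = (6, 4)
n=4: window = (4, 8)
n=5: window = (8, 8)
n=6: window = (8, 12)
window at n=6 equals window at n=0 → period = 6

6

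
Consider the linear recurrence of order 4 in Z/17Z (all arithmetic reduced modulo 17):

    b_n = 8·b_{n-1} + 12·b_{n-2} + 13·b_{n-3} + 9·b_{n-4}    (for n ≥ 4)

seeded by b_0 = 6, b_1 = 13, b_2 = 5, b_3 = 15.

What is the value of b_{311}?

13

b_4 = 8·15 + 12·5 + 13·13 + 9·6 = 12
b_5 = 8·12 + 12·15 + 13·5 + 9·13 = 16
b_6 = 8·16 + 12·12 + 13·15 + 9·5 = 2
b_7 = 8·2 + 12·16 + 13·12 + 9·15 = 6
b_8 = 8·6 + 12·2 + 13·16 + 9·12 = 14
b_9 = 8·14 + 12·6 + 13·2 + 9·16 = 14
Continuing the recurrence:
  b_10 = 2;  b_11 = 12;  b_12 = 3;  b_13 = 14;  b_14 = 16;  b_15 = 1
  b_16 = 1;  b_17 = 14;  b_18 = 9;  b_19 = 7;  b_20 = 15;  b_21 = 5
  b_22 = 1;  b_23 = 3;  b_24 = 15;  b_25 = 10;  b_26 = 2;  b_27 = 1
  b_28 = 8;  b_29 = 5;  b_30 = 14;  b_31 = 13;  b_32 = 1;  b_33 = 0
  b_34 = 1;  b_35 = 2;  b_36 = 3;  b_37 = 10;  b_38 = 15;  b_39 = 8
  b_40 = 10;  b_41 = 2;  b_42 = 1;  b_43 = 13;  b_44 = 11;  b_45 = 3
  b_46 = 11;  b_47 = 10;  b_48 = 10;  b_49 = 13;  b_50 = 11;  b_51 = 5
  b_52 = 6;  b_53 = 11;  b_54 = 1;  b_55 = 8;  b_56 = 1;  b_57 = 12
  b_58 = 0;  b_59 = 8;  b_60 = 8;  b_61 = 13;  b_62 = 15;  b_63 = 10
  b_64 = 8;  b_65 = 3;  b_66 = 11;  b_67 = 12;  b_68 = 16;  b_69 = 0
  b_70 = 5;  b_71 = 16;  b_72 = 9;  b_73 = 6;  b_74 = 1;  b_75 = 1
  b_76 = 9;  b_77 = 15;  b_78 = 12;  b_79 = 11;  b_80 = 15;  b_81 = 16
  b_82 = 15;  b_83 = 11;  b_84 = 16;  b_85 = 4;  b_86 = 9;  b_87 = 2
  b_88 = 14;  b_89 = 0;  b_90 = 3;  b_91 = 3;  b_92 = 16;  b_93 = 16
  b_94 = 12;  b_95 = 13;  b_96 = 5;  b_97 = 3;  b_98 = 4;  b_99 = 12
  b_100 = 7;  b_101 = 7;  b_102 = 9;  b_103 = 15;  b_104 = 8;  b_105 = 16
  b_106 = 7;  b_107 = 11;  b_108 = 10;  b_109 = 5;  b_110 = 9;  b_111 = 4
  b_112 = 6;  b_113 = 3;  b_114 = 8;  b_115 = 10;  b_116 = 14;  b_117 = 6
  b_118 = 10;  b_119 = 16;  b_120 = 10;  b_121 = 14;  b_122 = 3;  b_123 = 7
  b_124 = 7;  b_125 = 16;  b_126 = 7;  b_127 = 11;  b_128 = 1;  b_129 = 1
  b_130 = 5;  b_131 = 11;  b_132 = 0;  b_133 = 2;  b_134 = 0;  b_135 = 4
  b_136 = 7;  b_137 = 3;  b_138 = 7;  b_139 = 15;  b_140 = 0;  b_141 = 9
  b_142 = 7;  b_143 = 10;  b_144 = 9;  b_145 = 7;  b_146 = 0;  b_147 = 2
  b_148 = 1;  b_149 = 10;  b_150 = 16;  b_151 = 7;  b_152 = 13;  b_153 = 10
  b_154 = 12;  b_155 = 6;  b_156 = 14;  b_157 = 5;  b_158 = 3;  b_159 = 14
  b_160 = 16;  b_161 = 6;  b_162 = 7;  b_163 = 3;  b_164 = 7;  b_165 = 16
  b_166 = 8;  b_167 = 0;  b_168 = 10;  b_169 = 5;  b_170 = 11;  b_171 = 6
  b_172 = 12;  b_173 = 16;  b_174 = 7;  b_175 = 16;  b_176 = 1;  b_177 = 10
  b_178 = 6;  b_179 = 2;  b_180 = 6;  b_181 = 2;  b_182 = 15;  b_183 = 2
  b_184 = 4;  b_185 = 14;  b_186 = 15;  b_187 = 1;  b_188 = 15;  b_189 = 11
  b_190 = 8;  b_191 = 9;  b_192 = 4;  b_193 = 3;  b_194 = 6;  b_195 = 13
  b_196 = 13;  b_197 = 8;  b_198 = 1;  b_199 = 16;  b_200 = 4;  b_201 = 3
  b_202 = 0;  b_203 = 11;  b_204 = 10;  b_205 = 1;  b_206 = 16;  b_207 = 12
  b_208 = 0;  b_209 = 4;  b_210 = 9;  b_211 = 7;  b_212 = 12;  b_213 = 10
  b_214 = 5;  b_215 = 5;  b_216 = 15;  b_217 = 12;  b_218 = 12;  b_219 = 4
  b_220 = 8;  b_221 = 2;  b_222 = 0;  b_223 = 11;  b_224 = 16;  b_225 = 6
  b_226 = 9;  b_227 = 9;  b_228 = 11;  b_229 = 10;  b_230 = 2;  b_231 = 3
  b_232 = 5;  b_233 = 5;  b_234 = 4;  b_235 = 14;  b_236 = 15;  b_237 = 11
  b_238 = 10;  b_239 = 6;  b_240 = 4;  b_241 = 10;  b_242 = 7;  b_243 = 10
  b_244 = 7;  b_245 = 0;  b_246 = 5;  b_247 = 0;  b_248 = 4;  b_249 = 12
  b_250 = 2;  b_251 = 8;  b_252 = 8;  b_253 = 5;  b_254 = 3;  b_255 = 5
  b_256 = 9;  b_257 = 12;  b_258 = 7;  b_259 = 5;  b_260 = 4;  b_261 = 2
  b_262 = 5;  b_263 = 8;  b_264 = 16;  b_265 = 1;  b_266 = 9;  b_267 = 7
  b_268 = 15;  b_269 = 7;  b_270 = 0;  b_271 = 2;  b_272 = 4;  b_273 = 0
  b_274 = 6;  b_275 = 16;  b_276 = 15;  b_277 = 16;  b_278 = 9;  b_279 = 8
  b_280 = 5;  b_281 = 6;  b_282 = 4;  b_283 = 3;  b_284 = 8;  b_285 = 2
  b_286 = 0;  b_287 = 2;  b_288 = 12;  b_289 = 2;  b_290 = 16;  b_291 = 3
  b_292 = 10;  b_293 = 2;  b_294 = 13;  b_295 = 13;  b_296 = 2;  b_297 = 2
  b_298 = 3;  b_299 = 4;  b_300 = 10;  b_301 = 15;  b_302 = 13;  b_303 = 8
  b_304 = 12;  b_305 = 3;  b_306 = 15;  b_307 = 10;  b_308 = 16;  b_309 = 11
b_310 = 8·11 + 12·16 + 13·10 + 9·15 = 1
b_311 = 8·1 + 12·11 + 13·16 + 9·10 = 13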